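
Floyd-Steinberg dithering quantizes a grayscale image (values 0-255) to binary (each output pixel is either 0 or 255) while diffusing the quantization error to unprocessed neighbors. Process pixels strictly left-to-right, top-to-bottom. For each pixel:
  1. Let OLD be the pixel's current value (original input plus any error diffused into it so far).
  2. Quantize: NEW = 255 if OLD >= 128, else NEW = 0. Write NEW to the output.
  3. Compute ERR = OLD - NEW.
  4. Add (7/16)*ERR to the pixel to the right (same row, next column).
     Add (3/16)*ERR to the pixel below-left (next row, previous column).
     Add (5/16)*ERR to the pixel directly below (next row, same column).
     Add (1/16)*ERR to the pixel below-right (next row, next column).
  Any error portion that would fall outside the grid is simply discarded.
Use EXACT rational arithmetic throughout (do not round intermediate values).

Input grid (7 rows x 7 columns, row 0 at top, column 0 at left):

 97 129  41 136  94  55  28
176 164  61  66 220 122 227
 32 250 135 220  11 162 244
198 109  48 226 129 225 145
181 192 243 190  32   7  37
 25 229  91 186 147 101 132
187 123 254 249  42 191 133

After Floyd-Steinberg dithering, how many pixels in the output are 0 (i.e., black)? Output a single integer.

Answer: 23

Derivation:
(0,0): OLD=97 → NEW=0, ERR=97
(0,1): OLD=2743/16 → NEW=255, ERR=-1337/16
(0,2): OLD=1137/256 → NEW=0, ERR=1137/256
(0,3): OLD=565015/4096 → NEW=255, ERR=-479465/4096
(0,4): OLD=2804129/65536 → NEW=0, ERR=2804129/65536
(0,5): OLD=77300583/1048576 → NEW=0, ERR=77300583/1048576
(0,6): OLD=1010866129/16777216 → NEW=0, ERR=1010866129/16777216
(1,0): OLD=48805/256 → NEW=255, ERR=-16475/256
(1,1): OLD=238851/2048 → NEW=0, ERR=238851/2048
(1,2): OLD=5651903/65536 → NEW=0, ERR=5651903/65536
(1,3): OLD=19778899/262144 → NEW=0, ERR=19778899/262144
(1,4): OLD=4578285721/16777216 → NEW=255, ERR=300095641/16777216
(1,5): OLD=22392148585/134217728 → NEW=255, ERR=-11833372055/134217728
(1,6): OLD=454974303495/2147483648 → NEW=255, ERR=-92634026745/2147483648
(2,0): OLD=1106129/32768 → NEW=0, ERR=1106129/32768
(2,1): OLD=328584075/1048576 → NEW=255, ERR=61197195/1048576
(2,2): OLD=3505095265/16777216 → NEW=255, ERR=-773094815/16777216
(2,3): OLD=31160279193/134217728 → NEW=255, ERR=-3065241447/134217728
(2,4): OLD=-5601932119/1073741824 → NEW=0, ERR=-5601932119/1073741824
(2,5): OLD=4301690963363/34359738368 → NEW=0, ERR=4301690963363/34359738368
(2,6): OLD=153812189946533/549755813888 → NEW=255, ERR=13624457405093/549755813888
(3,0): OLD=3682460993/16777216 → NEW=255, ERR=-595729087/16777216
(3,1): OLD=14116095149/134217728 → NEW=0, ERR=14116095149/134217728
(3,2): OLD=84802802583/1073741824 → NEW=0, ERR=84802802583/1073741824
(3,3): OLD=1071844132817/4294967296 → NEW=255, ERR=-23372527663/4294967296
(3,4): OLD=80833700383041/549755813888 → NEW=255, ERR=-59354032158399/549755813888
(3,5): OLD=972891582463699/4398046511104 → NEW=255, ERR=-148610277867821/4398046511104
(3,6): OLD=10258790700200717/70368744177664 → NEW=255, ERR=-7685239065103603/70368744177664
(4,0): OLD=407213662255/2147483648 → NEW=255, ERR=-140394667985/2147483648
(4,1): OLD=7176158195043/34359738368 → NEW=255, ERR=-1585575088797/34359738368
(4,2): OLD=139112865260717/549755813888 → NEW=255, ERR=-1074867280723/549755813888
(4,3): OLD=757066061998719/4398046511104 → NEW=255, ERR=-364435798332801/4398046511104
(4,4): OLD=-1571588181455347/35184372088832 → NEW=0, ERR=-1571588181455347/35184372088832
(4,5): OLD=-56662790733488051/1125899906842624 → NEW=0, ERR=-56662790733488051/1125899906842624
(4,6): OLD=-382970146626033365/18014398509481984 → NEW=0, ERR=-382970146626033365/18014398509481984
(5,0): OLD=-2244403357991/549755813888 → NEW=0, ERR=-2244403357991/549755813888
(5,1): OLD=916291417314803/4398046511104 → NEW=255, ERR=-205210443016717/4398046511104
(5,2): OLD=1813913460728533/35184372088832 → NEW=0, ERR=1813913460728533/35184372088832
(5,3): OLD=49022548788909705/281474976710656 → NEW=255, ERR=-22753570272307575/281474976710656
(5,4): OLD=1496278567662722819/18014398509481984 → NEW=0, ERR=1496278567662722819/18014398509481984
(5,5): OLD=16549315558749832019/144115188075855872 → NEW=0, ERR=16549315558749832019/144115188075855872
(5,6): OLD=397644843048528620669/2305843009213693952 → NEW=255, ERR=-190345124300963337091/2305843009213693952
(6,0): OLD=12453547697853377/70368744177664 → NEW=255, ERR=-5490482067450943/70368744177664
(6,1): OLD=94231675762697141/1125899906842624 → NEW=0, ERR=94231675762697141/1125899906842624
(6,2): OLD=5199928388783898751/18014398509481984 → NEW=255, ERR=606256768865992831/18014398509481984
(6,3): OLD=37074788975790463713/144115188075855872 → NEW=255, ERR=325416016447216353/144115188075855872
(6,4): OLD=24621572488180323859/288230376151711744 → NEW=0, ERR=24621572488180323859/288230376151711744
(6,5): OLD=9369897823953071924495/36893488147419103232 → NEW=255, ERR=-37941653638799399665/36893488147419103232
(6,6): OLD=67252766041199145909625/590295810358705651712 → NEW=0, ERR=67252766041199145909625/590295810358705651712
Output grid:
  Row 0: .#.#...  (5 black, running=5)
  Row 1: #...###  (3 black, running=8)
  Row 2: .###..#  (3 black, running=11)
  Row 3: #..####  (2 black, running=13)
  Row 4: ####...  (3 black, running=16)
  Row 5: .#.#..#  (4 black, running=20)
  Row 6: #.##.#.  (3 black, running=23)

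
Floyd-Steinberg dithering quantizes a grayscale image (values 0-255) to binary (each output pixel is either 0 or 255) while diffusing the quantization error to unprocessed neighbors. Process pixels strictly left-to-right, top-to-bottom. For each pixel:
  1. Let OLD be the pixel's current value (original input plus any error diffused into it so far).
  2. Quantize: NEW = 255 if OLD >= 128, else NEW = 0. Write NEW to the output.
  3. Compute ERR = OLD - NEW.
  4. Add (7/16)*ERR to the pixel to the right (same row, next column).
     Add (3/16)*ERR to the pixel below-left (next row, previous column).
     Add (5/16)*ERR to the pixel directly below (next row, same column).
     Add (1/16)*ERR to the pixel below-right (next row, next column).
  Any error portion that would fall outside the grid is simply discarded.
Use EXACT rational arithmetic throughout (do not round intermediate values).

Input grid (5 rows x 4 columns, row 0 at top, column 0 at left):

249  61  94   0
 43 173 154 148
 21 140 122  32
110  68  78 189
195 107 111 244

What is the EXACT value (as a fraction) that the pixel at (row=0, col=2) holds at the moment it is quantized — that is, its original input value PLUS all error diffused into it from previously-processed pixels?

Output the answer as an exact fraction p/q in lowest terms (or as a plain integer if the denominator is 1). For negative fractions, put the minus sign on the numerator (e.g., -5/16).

Answer: 15301/128

Derivation:
(0,0): OLD=249 → NEW=255, ERR=-6
(0,1): OLD=467/8 → NEW=0, ERR=467/8
(0,2): OLD=15301/128 → NEW=0, ERR=15301/128
Target (0,2): original=94, with diffused error = 15301/128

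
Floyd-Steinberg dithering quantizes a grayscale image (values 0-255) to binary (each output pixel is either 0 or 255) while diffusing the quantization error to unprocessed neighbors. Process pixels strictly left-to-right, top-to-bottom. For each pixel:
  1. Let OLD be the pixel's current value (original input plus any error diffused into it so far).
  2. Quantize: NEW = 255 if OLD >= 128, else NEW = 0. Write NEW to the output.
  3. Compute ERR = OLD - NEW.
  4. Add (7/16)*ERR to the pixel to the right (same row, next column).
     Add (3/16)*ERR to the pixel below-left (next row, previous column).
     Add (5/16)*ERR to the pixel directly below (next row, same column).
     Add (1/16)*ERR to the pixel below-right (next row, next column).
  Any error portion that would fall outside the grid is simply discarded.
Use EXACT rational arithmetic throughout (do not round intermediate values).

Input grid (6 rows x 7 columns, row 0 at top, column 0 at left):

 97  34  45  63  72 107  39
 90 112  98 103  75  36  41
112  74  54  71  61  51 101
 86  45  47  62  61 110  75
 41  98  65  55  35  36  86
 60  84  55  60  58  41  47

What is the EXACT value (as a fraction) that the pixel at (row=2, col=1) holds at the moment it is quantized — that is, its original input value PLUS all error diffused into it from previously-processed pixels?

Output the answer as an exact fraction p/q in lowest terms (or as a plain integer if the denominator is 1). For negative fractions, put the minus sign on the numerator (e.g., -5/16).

Answer: 134282635/1048576

Derivation:
(0,0): OLD=97 → NEW=0, ERR=97
(0,1): OLD=1223/16 → NEW=0, ERR=1223/16
(0,2): OLD=20081/256 → NEW=0, ERR=20081/256
(0,3): OLD=398615/4096 → NEW=0, ERR=398615/4096
(0,4): OLD=7508897/65536 → NEW=0, ERR=7508897/65536
(0,5): OLD=164759911/1048576 → NEW=255, ERR=-102626969/1048576
(0,6): OLD=-64077359/16777216 → NEW=0, ERR=-64077359/16777216
(1,0): OLD=34469/256 → NEW=255, ERR=-30811/256
(1,1): OLD=212995/2048 → NEW=0, ERR=212995/2048
(1,2): OLD=12519871/65536 → NEW=255, ERR=-4191809/65536
(1,3): OLD=34554323/262144 → NEW=255, ERR=-32292397/262144
(1,4): OLD=748980377/16777216 → NEW=0, ERR=748980377/16777216
(1,5): OLD=4213213545/134217728 → NEW=0, ERR=4213213545/134217728
(1,6): OLD=101839977991/2147483648 → NEW=0, ERR=101839977991/2147483648
(2,0): OLD=3076561/32768 → NEW=0, ERR=3076561/32768
(2,1): OLD=134282635/1048576 → NEW=255, ERR=-133104245/1048576
Target (2,1): original=74, with diffused error = 134282635/1048576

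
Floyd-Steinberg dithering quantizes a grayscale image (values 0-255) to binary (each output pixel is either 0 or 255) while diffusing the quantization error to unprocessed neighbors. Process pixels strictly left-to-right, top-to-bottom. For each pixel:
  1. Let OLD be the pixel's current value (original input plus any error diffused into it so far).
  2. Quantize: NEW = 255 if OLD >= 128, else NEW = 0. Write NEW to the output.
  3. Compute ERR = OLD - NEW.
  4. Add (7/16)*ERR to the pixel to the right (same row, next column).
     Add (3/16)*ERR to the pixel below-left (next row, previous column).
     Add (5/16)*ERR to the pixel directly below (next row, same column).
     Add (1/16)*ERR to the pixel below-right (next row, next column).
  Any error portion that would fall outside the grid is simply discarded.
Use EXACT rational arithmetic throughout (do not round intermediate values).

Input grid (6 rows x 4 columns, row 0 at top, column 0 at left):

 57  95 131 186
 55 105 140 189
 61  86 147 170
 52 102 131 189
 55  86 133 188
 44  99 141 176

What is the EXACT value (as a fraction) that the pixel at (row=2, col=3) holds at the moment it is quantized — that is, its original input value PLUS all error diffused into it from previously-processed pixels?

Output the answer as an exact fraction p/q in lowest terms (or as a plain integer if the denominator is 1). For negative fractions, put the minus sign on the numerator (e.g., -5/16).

Answer: 4310151315/33554432

Derivation:
(0,0): OLD=57 → NEW=0, ERR=57
(0,1): OLD=1919/16 → NEW=0, ERR=1919/16
(0,2): OLD=46969/256 → NEW=255, ERR=-18311/256
(0,3): OLD=633679/4096 → NEW=255, ERR=-410801/4096
(1,0): OLD=24397/256 → NEW=0, ERR=24397/256
(1,1): OLD=357019/2048 → NEW=255, ERR=-165221/2048
(1,2): OLD=4655927/65536 → NEW=0, ERR=4655927/65536
(1,3): OLD=193220657/1048576 → NEW=255, ERR=-74166223/1048576
(2,0): OLD=2479065/32768 → NEW=0, ERR=2479065/32768
(2,1): OLD=118662499/1048576 → NEW=0, ERR=118662499/1048576
(2,2): OLD=420283823/2097152 → NEW=255, ERR=-114489937/2097152
(2,3): OLD=4310151315/33554432 → NEW=255, ERR=-4246228845/33554432
Target (2,3): original=170, with diffused error = 4310151315/33554432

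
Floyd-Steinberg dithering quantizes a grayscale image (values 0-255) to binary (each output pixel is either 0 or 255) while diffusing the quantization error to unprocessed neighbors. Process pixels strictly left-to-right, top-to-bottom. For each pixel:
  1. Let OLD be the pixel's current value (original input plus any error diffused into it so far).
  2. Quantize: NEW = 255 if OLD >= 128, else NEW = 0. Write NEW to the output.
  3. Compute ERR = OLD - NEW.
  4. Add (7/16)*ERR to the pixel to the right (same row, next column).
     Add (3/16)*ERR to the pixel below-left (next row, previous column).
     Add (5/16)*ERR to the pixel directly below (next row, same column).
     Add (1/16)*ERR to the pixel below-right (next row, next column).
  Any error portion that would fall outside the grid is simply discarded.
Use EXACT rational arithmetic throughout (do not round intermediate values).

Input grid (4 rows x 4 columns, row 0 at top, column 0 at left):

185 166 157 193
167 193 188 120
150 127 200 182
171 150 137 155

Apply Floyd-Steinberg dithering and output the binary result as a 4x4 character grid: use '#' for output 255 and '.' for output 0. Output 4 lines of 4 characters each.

Answer: ##.#
.##.
#.##
#.#.

Derivation:
(0,0): OLD=185 → NEW=255, ERR=-70
(0,1): OLD=1083/8 → NEW=255, ERR=-957/8
(0,2): OLD=13397/128 → NEW=0, ERR=13397/128
(0,3): OLD=489043/2048 → NEW=255, ERR=-33197/2048
(1,0): OLD=15705/128 → NEW=0, ERR=15705/128
(1,1): OLD=229935/1024 → NEW=255, ERR=-31185/1024
(1,2): OLD=6450971/32768 → NEW=255, ERR=-1904869/32768
(1,3): OLD=50354349/524288 → NEW=0, ERR=50354349/524288
(2,0): OLD=2992245/16384 → NEW=255, ERR=-1185675/16384
(2,1): OLD=43301399/524288 → NEW=0, ERR=43301399/524288
(2,2): OLD=245442275/1048576 → NEW=255, ERR=-21944605/1048576
(2,3): OLD=3342428759/16777216 → NEW=255, ERR=-935761321/16777216
(3,0): OLD=1374648165/8388608 → NEW=255, ERR=-764446875/8388608
(3,1): OLD=17111906875/134217728 → NEW=0, ERR=17111906875/134217728
(3,2): OLD=388570947141/2147483648 → NEW=255, ERR=-159037383099/2147483648
(3,3): OLD=3568667968867/34359738368 → NEW=0, ERR=3568667968867/34359738368
Row 0: ##.#
Row 1: .##.
Row 2: #.##
Row 3: #.#.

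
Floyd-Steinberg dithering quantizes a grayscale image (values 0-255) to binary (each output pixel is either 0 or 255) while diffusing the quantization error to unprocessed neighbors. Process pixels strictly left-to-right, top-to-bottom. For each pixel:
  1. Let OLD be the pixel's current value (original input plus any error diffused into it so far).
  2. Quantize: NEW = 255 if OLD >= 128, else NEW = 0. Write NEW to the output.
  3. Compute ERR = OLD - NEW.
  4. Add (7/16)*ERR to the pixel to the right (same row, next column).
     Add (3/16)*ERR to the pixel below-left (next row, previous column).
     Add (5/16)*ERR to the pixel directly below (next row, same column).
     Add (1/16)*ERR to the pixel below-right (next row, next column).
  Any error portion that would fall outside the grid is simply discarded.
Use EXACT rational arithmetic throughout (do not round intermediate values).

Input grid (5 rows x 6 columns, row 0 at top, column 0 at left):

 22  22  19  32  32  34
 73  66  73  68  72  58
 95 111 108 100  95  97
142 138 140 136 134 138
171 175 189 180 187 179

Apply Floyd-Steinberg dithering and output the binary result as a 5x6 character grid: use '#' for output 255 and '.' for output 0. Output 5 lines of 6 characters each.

Answer: ......
..#..#
#.#.#.
.#.#.#
#####.

Derivation:
(0,0): OLD=22 → NEW=0, ERR=22
(0,1): OLD=253/8 → NEW=0, ERR=253/8
(0,2): OLD=4203/128 → NEW=0, ERR=4203/128
(0,3): OLD=94957/2048 → NEW=0, ERR=94957/2048
(0,4): OLD=1713275/32768 → NEW=0, ERR=1713275/32768
(0,5): OLD=29818717/524288 → NEW=0, ERR=29818717/524288
(1,0): OLD=10983/128 → NEW=0, ERR=10983/128
(1,1): OLD=123857/1024 → NEW=0, ERR=123857/1024
(1,2): OLD=4811941/32768 → NEW=255, ERR=-3543899/32768
(1,3): OLD=6164161/131072 → NEW=0, ERR=6164161/131072
(1,4): OLD=1027403427/8388608 → NEW=0, ERR=1027403427/8388608
(1,5): OLD=17800547973/134217728 → NEW=255, ERR=-16424972667/134217728
(2,0): OLD=2367371/16384 → NEW=255, ERR=-1810549/16384
(2,1): OLD=44845353/524288 → NEW=0, ERR=44845353/524288
(2,2): OLD=1073759931/8388608 → NEW=255, ERR=-1065335109/8388608
(2,3): OLD=5055965347/67108864 → NEW=0, ERR=5055965347/67108864
(2,4): OLD=314023918441/2147483648 → NEW=255, ERR=-233584411799/2147483648
(2,5): OLD=646821203055/34359738368 → NEW=0, ERR=646821203055/34359738368
(3,0): OLD=1036030555/8388608 → NEW=0, ERR=1036030555/8388608
(3,1): OLD=12619441087/67108864 → NEW=255, ERR=-4493319233/67108864
(3,2): OLD=48582658797/536870912 → NEW=0, ERR=48582658797/536870912
(3,3): OLD=5868714296583/34359738368 → NEW=255, ERR=-2893018987257/34359738368
(3,4): OLD=19629255536551/274877906944 → NEW=0, ERR=19629255536551/274877906944
(3,5): OLD=740309250700137/4398046511104 → NEW=255, ERR=-381192609631383/4398046511104
(4,0): OLD=211571116405/1073741824 → NEW=255, ERR=-62233048715/1073741824
(4,1): OLD=2635488091377/17179869184 → NEW=255, ERR=-1745378550543/17179869184
(4,2): OLD=84035363523203/549755813888 → NEW=255, ERR=-56152369018237/549755813888
(4,3): OLD=1126312817716655/8796093022208 → NEW=255, ERR=-1116690902946385/8796093022208
(4,4): OLD=18613986369143711/140737488355328 → NEW=255, ERR=-17274073161464929/140737488355328
(4,5): OLD=231213015813097721/2251799813685248 → NEW=0, ERR=231213015813097721/2251799813685248
Row 0: ......
Row 1: ..#..#
Row 2: #.#.#.
Row 3: .#.#.#
Row 4: #####.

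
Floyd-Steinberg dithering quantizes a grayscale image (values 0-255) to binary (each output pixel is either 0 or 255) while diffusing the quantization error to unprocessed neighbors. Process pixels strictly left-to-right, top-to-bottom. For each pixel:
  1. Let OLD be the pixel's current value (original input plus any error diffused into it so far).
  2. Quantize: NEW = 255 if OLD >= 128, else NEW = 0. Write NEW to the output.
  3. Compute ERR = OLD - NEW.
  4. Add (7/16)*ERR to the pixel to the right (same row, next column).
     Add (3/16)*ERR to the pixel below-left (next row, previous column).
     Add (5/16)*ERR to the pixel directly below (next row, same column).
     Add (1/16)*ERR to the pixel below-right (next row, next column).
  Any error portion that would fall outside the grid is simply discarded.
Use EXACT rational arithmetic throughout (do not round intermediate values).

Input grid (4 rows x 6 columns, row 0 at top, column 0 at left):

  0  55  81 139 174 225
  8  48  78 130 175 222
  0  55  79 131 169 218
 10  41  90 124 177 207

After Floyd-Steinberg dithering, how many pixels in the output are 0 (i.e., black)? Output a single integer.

(0,0): OLD=0 → NEW=0, ERR=0
(0,1): OLD=55 → NEW=0, ERR=55
(0,2): OLD=1681/16 → NEW=0, ERR=1681/16
(0,3): OLD=47351/256 → NEW=255, ERR=-17929/256
(0,4): OLD=587201/4096 → NEW=255, ERR=-457279/4096
(0,5): OLD=11544647/65536 → NEW=255, ERR=-5167033/65536
(1,0): OLD=293/16 → NEW=0, ERR=293/16
(1,1): OLD=11891/128 → NEW=0, ERR=11891/128
(1,2): OLD=580735/4096 → NEW=255, ERR=-463745/4096
(1,3): OLD=724411/16384 → NEW=0, ERR=724411/16384
(1,4): OLD=147111065/1048576 → NEW=255, ERR=-120275815/1048576
(1,5): OLD=2352185183/16777216 → NEW=255, ERR=-1926004897/16777216
(2,0): OLD=47393/2048 → NEW=0, ERR=47393/2048
(2,1): OLD=4854315/65536 → NEW=0, ERR=4854315/65536
(2,2): OLD=94499233/1048576 → NEW=0, ERR=94499233/1048576
(2,3): OLD=1305787641/8388608 → NEW=255, ERR=-833307399/8388608
(2,4): OLD=19041005451/268435456 → NEW=0, ERR=19041005451/268435456
(2,5): OLD=884718908285/4294967296 → NEW=255, ERR=-210497752195/4294967296
(3,0): OLD=32631585/1048576 → NEW=0, ERR=32631585/1048576
(3,1): OLD=806197533/8388608 → NEW=0, ERR=806197533/8388608
(3,2): OLD=9812188847/67108864 → NEW=255, ERR=-7300571473/67108864
(3,3): OLD=276145579621/4294967296 → NEW=0, ERR=276145579621/4294967296
(3,4): OLD=7280750115413/34359738368 → NEW=255, ERR=-1480983168427/34359738368
(3,5): OLD=97449909905755/549755813888 → NEW=255, ERR=-42737822635685/549755813888
Output grid:
  Row 0: ...###  (3 black, running=3)
  Row 1: ..#.##  (3 black, running=6)
  Row 2: ...#.#  (4 black, running=10)
  Row 3: ..#.##  (3 black, running=13)

Answer: 13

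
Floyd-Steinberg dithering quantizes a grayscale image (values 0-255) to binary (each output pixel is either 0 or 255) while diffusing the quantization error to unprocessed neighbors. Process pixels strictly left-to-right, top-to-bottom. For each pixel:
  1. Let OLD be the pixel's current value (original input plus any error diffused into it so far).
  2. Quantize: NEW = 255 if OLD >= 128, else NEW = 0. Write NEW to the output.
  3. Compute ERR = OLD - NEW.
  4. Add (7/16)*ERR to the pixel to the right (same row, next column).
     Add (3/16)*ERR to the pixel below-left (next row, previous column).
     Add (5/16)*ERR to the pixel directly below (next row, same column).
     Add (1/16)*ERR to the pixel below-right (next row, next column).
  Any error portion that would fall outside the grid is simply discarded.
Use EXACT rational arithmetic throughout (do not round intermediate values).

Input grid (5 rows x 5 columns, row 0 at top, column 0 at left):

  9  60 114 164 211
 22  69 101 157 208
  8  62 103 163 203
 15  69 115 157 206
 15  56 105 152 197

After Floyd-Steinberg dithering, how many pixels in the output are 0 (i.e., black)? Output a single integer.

Answer: 14

Derivation:
(0,0): OLD=9 → NEW=0, ERR=9
(0,1): OLD=1023/16 → NEW=0, ERR=1023/16
(0,2): OLD=36345/256 → NEW=255, ERR=-28935/256
(0,3): OLD=469199/4096 → NEW=0, ERR=469199/4096
(0,4): OLD=17112489/65536 → NEW=255, ERR=400809/65536
(1,0): OLD=9421/256 → NEW=0, ERR=9421/256
(1,1): OLD=172955/2048 → NEW=0, ERR=172955/2048
(1,2): OLD=8395191/65536 → NEW=255, ERR=-8316489/65536
(1,3): OLD=34435499/262144 → NEW=255, ERR=-32411221/262144
(1,4): OLD=683581601/4194304 → NEW=255, ERR=-385965919/4194304
(2,0): OLD=1157849/32768 → NEW=0, ERR=1157849/32768
(2,1): OLD=86356707/1048576 → NEW=0, ERR=86356707/1048576
(2,2): OLD=1366849385/16777216 → NEW=0, ERR=1366849385/16777216
(2,3): OLD=36190722091/268435456 → NEW=255, ERR=-32260319189/268435456
(2,4): OLD=489357942381/4294967296 → NEW=0, ERR=489357942381/4294967296
(3,0): OLD=695984201/16777216 → NEW=0, ERR=695984201/16777216
(3,1): OLD=17497919637/134217728 → NEW=255, ERR=-16727601003/134217728
(3,2): OLD=294409135223/4294967296 → NEW=0, ERR=294409135223/4294967296
(3,3): OLD=1510872941087/8589934592 → NEW=255, ERR=-679560379873/8589934592
(3,4): OLD=27416750965883/137438953472 → NEW=255, ERR=-7630182169477/137438953472
(4,0): OLD=9868819751/2147483648 → NEW=0, ERR=9868819751/2147483648
(4,1): OLD=2371437374375/68719476736 → NEW=0, ERR=2371437374375/68719476736
(4,2): OLD=130727532524457/1099511627776 → NEW=0, ERR=130727532524457/1099511627776
(4,3): OLD=3046430729853351/17592186044416 → NEW=255, ERR=-1439576711472729/17592186044416
(4,4): OLD=39098477185244945/281474976710656 → NEW=255, ERR=-32677641875972335/281474976710656
Output grid:
  Row 0: ..#.#  (3 black, running=3)
  Row 1: ..###  (2 black, running=5)
  Row 2: ...#.  (4 black, running=9)
  Row 3: .#.##  (2 black, running=11)
  Row 4: ...##  (3 black, running=14)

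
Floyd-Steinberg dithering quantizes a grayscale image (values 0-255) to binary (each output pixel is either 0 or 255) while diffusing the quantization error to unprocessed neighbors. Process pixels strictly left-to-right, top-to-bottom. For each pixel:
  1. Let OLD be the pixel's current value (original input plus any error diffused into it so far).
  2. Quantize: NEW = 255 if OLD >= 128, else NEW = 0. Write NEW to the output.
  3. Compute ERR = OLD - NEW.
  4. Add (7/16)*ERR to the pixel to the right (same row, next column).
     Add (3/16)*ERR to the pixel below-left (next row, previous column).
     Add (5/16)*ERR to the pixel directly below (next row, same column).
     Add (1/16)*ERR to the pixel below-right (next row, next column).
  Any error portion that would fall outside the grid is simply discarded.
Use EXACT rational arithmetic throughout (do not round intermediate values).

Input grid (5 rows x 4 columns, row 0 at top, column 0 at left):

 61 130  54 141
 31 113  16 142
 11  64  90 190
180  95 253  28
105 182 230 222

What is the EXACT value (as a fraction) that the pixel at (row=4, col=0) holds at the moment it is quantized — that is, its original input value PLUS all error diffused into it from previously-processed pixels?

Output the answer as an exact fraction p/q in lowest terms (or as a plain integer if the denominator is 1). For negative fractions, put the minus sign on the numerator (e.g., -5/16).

Answer: 482697185225/4294967296

Derivation:
(0,0): OLD=61 → NEW=0, ERR=61
(0,1): OLD=2507/16 → NEW=255, ERR=-1573/16
(0,2): OLD=2813/256 → NEW=0, ERR=2813/256
(0,3): OLD=597227/4096 → NEW=255, ERR=-447253/4096
(1,0): OLD=8097/256 → NEW=0, ERR=8097/256
(1,1): OLD=208871/2048 → NEW=0, ERR=208871/2048
(1,2): OLD=2453363/65536 → NEW=0, ERR=2453363/65536
(1,3): OLD=131011221/1048576 → NEW=0, ERR=131011221/1048576
(2,0): OLD=1310941/32768 → NEW=0, ERR=1310941/32768
(2,1): OLD=128314319/1048576 → NEW=0, ERR=128314319/1048576
(2,2): OLD=388049291/2097152 → NEW=255, ERR=-146724469/2097152
(2,3): OLD=6736890623/33554432 → NEW=255, ERR=-1819489537/33554432
(3,0): OLD=3614592397/16777216 → NEW=255, ERR=-663597683/16777216
(3,1): OLD=28271144595/268435456 → NEW=0, ERR=28271144595/268435456
(3,2): OLD=1179801794669/4294967296 → NEW=255, ERR=84585134189/4294967296
(3,3): OLD=1051276271739/68719476736 → NEW=0, ERR=1051276271739/68719476736
(4,0): OLD=482697185225/4294967296 → NEW=0, ERR=482697185225/4294967296
Target (4,0): original=105, with diffused error = 482697185225/4294967296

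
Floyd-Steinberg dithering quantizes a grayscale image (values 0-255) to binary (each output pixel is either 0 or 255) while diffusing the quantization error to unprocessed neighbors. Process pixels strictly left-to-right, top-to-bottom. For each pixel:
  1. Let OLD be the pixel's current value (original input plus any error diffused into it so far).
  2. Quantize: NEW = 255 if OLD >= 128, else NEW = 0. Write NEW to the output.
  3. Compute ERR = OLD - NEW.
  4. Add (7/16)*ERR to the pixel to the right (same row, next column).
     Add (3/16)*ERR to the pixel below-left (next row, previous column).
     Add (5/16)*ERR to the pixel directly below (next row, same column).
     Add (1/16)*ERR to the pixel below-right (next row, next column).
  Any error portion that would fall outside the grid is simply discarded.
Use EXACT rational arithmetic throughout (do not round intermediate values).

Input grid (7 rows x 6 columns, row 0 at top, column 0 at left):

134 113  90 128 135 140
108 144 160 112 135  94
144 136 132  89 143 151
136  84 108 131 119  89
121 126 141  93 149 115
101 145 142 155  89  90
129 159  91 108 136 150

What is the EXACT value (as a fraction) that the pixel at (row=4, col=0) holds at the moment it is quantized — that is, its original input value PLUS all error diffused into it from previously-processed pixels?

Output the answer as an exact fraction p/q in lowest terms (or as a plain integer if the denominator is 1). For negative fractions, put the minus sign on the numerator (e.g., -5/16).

(0,0): OLD=134 → NEW=255, ERR=-121
(0,1): OLD=961/16 → NEW=0, ERR=961/16
(0,2): OLD=29767/256 → NEW=0, ERR=29767/256
(0,3): OLD=732657/4096 → NEW=255, ERR=-311823/4096
(0,4): OLD=6664599/65536 → NEW=0, ERR=6664599/65536
(0,5): OLD=193452833/1048576 → NEW=255, ERR=-73934047/1048576
(1,0): OLD=20851/256 → NEW=0, ERR=20851/256
(1,1): OLD=435493/2048 → NEW=255, ERR=-86747/2048
(1,2): OLD=10963209/65536 → NEW=255, ERR=-5748471/65536
(1,3): OLD=19967381/262144 → NEW=0, ERR=19967381/262144
(1,4): OLD=3055549919/16777216 → NEW=255, ERR=-1222640161/16777216
(1,5): OLD=12465865321/268435456 → NEW=0, ERR=12465865321/268435456
(2,0): OLD=5292391/32768 → NEW=255, ERR=-3063449/32768
(2,1): OLD=73930973/1048576 → NEW=0, ERR=73930973/1048576
(2,2): OLD=2467425751/16777216 → NEW=255, ERR=-1810764329/16777216
(2,3): OLD=6232719071/134217728 → NEW=0, ERR=6232719071/134217728
(2,4): OLD=661471371549/4294967296 → NEW=255, ERR=-433745288931/4294967296
(2,5): OLD=8024697309083/68719476736 → NEW=0, ERR=8024697309083/68719476736
(3,0): OLD=2013342455/16777216 → NEW=0, ERR=2013342455/16777216
(3,1): OLD=17777837227/134217728 → NEW=255, ERR=-16447683413/134217728
(3,2): OLD=36262599345/1073741824 → NEW=0, ERR=36262599345/1073741824
(3,3): OLD=9250047750419/68719476736 → NEW=255, ERR=-8273418817261/68719476736
(3,4): OLD=32746786480819/549755813888 → NEW=0, ERR=32746786480819/549755813888
(3,5): OLD=1277548279722397/8796093022208 → NEW=255, ERR=-965455440940643/8796093022208
(4,0): OLD=291036169369/2147483648 → NEW=255, ERR=-256572160871/2147483648
Target (4,0): original=121, with diffused error = 291036169369/2147483648

Answer: 291036169369/2147483648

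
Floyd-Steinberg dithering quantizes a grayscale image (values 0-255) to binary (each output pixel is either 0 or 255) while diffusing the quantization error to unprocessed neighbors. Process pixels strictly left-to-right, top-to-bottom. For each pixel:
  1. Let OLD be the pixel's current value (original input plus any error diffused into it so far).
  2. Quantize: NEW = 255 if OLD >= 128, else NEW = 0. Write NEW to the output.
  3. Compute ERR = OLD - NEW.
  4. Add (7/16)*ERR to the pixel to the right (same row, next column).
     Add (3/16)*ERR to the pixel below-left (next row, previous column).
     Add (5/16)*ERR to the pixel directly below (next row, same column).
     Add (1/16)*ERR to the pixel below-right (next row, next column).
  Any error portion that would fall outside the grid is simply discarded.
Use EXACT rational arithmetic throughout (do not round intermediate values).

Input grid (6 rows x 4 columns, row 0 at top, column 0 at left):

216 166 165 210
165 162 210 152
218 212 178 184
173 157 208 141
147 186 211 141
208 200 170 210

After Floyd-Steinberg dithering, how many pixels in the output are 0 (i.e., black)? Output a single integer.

Answer: 6

Derivation:
(0,0): OLD=216 → NEW=255, ERR=-39
(0,1): OLD=2383/16 → NEW=255, ERR=-1697/16
(0,2): OLD=30361/256 → NEW=0, ERR=30361/256
(0,3): OLD=1072687/4096 → NEW=255, ERR=28207/4096
(1,0): OLD=34029/256 → NEW=255, ERR=-31251/256
(1,1): OLD=195067/2048 → NEW=0, ERR=195067/2048
(1,2): OLD=18572567/65536 → NEW=255, ERR=1860887/65536
(1,3): OLD=182438737/1048576 → NEW=255, ERR=-84948143/1048576
(2,0): OLD=6478585/32768 → NEW=255, ERR=-1877255/32768
(2,1): OLD=224809667/1048576 → NEW=255, ERR=-42577213/1048576
(2,2): OLD=335275599/2097152 → NEW=255, ERR=-199498161/2097152
(2,3): OLD=3987595315/33554432 → NEW=0, ERR=3987595315/33554432
(3,0): OLD=2474365929/16777216 → NEW=255, ERR=-1803824151/16777216
(3,1): OLD=20362310071/268435456 → NEW=0, ERR=20362310071/268435456
(3,2): OLD=993013066057/4294967296 → NEW=255, ERR=-102203594423/4294967296
(3,3): OLD=11117509826687/68719476736 → NEW=255, ERR=-6405956740993/68719476736
(4,0): OLD=548141190645/4294967296 → NEW=0, ERR=548141190645/4294967296
(4,1): OLD=8739703023583/34359738368 → NEW=255, ERR=-22030260257/34359738368
(4,2): OLD=209507123418495/1099511627776 → NEW=255, ERR=-70868341664385/1099511627776
(4,3): OLD=1445779181160233/17592186044416 → NEW=0, ERR=1445779181160233/17592186044416
(5,0): OLD=136208766133733/549755813888 → NEW=255, ERR=-3978966407707/549755813888
(5,1): OLD=3386925957346147/17592186044416 → NEW=255, ERR=-1099081483979933/17592186044416
(5,2): OLD=1212930199063447/8796093022208 → NEW=255, ERR=-1030073521599593/8796093022208
(5,3): OLD=50783718246014463/281474976710656 → NEW=255, ERR=-20992400815202817/281474976710656
Output grid:
  Row 0: ##.#  (1 black, running=1)
  Row 1: #.##  (1 black, running=2)
  Row 2: ###.  (1 black, running=3)
  Row 3: #.##  (1 black, running=4)
  Row 4: .##.  (2 black, running=6)
  Row 5: ####  (0 black, running=6)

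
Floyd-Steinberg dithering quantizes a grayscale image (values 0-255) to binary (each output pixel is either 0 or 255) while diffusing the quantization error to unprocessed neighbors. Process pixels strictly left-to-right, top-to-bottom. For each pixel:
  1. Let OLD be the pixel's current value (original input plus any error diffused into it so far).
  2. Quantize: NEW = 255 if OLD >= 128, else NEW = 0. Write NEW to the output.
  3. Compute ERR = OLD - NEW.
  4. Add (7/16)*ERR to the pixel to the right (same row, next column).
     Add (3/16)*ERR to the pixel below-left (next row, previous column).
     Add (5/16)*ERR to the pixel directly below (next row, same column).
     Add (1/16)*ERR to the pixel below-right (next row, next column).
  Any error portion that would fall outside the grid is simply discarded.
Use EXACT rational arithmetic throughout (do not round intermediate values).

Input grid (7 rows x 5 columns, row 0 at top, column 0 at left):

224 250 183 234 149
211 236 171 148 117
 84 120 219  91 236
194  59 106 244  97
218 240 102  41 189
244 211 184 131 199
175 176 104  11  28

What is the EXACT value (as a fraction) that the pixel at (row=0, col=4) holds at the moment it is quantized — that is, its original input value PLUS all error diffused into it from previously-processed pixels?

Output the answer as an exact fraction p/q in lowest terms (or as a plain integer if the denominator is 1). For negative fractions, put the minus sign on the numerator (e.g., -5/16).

Answer: 8157713/65536

Derivation:
(0,0): OLD=224 → NEW=255, ERR=-31
(0,1): OLD=3783/16 → NEW=255, ERR=-297/16
(0,2): OLD=44769/256 → NEW=255, ERR=-20511/256
(0,3): OLD=814887/4096 → NEW=255, ERR=-229593/4096
(0,4): OLD=8157713/65536 → NEW=0, ERR=8157713/65536
Target (0,4): original=149, with diffused error = 8157713/65536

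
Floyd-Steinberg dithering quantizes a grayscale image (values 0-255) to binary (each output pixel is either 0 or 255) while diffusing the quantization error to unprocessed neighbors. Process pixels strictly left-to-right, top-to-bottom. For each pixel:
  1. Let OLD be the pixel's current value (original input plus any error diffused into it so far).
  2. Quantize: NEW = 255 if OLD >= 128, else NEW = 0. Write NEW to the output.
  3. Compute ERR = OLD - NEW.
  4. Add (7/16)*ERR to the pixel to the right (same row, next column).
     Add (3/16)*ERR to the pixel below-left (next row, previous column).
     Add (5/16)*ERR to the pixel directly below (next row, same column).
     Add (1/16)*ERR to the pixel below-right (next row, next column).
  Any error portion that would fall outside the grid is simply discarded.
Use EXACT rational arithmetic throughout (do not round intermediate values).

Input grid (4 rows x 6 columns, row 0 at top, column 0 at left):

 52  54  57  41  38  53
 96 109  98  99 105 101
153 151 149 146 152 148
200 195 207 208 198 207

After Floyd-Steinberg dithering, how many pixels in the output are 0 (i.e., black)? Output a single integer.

Answer: 11

Derivation:
(0,0): OLD=52 → NEW=0, ERR=52
(0,1): OLD=307/4 → NEW=0, ERR=307/4
(0,2): OLD=5797/64 → NEW=0, ERR=5797/64
(0,3): OLD=82563/1024 → NEW=0, ERR=82563/1024
(0,4): OLD=1200533/16384 → NEW=0, ERR=1200533/16384
(0,5): OLD=22297363/262144 → NEW=0, ERR=22297363/262144
(1,0): OLD=8105/64 → NEW=0, ERR=8105/64
(1,1): OLD=106815/512 → NEW=255, ERR=-23745/512
(1,2): OLD=2063243/16384 → NEW=0, ERR=2063243/16384
(1,3): OLD=13021407/65536 → NEW=255, ERR=-3690273/65536
(1,4): OLD=521145133/4194304 → NEW=0, ERR=521145133/4194304
(1,5): OLD=12517136683/67108864 → NEW=255, ERR=-4595623637/67108864
(2,0): OLD=1506341/8192 → NEW=255, ERR=-582619/8192
(2,1): OLD=35892487/262144 → NEW=255, ERR=-30954233/262144
(2,2): OLD=516890389/4194304 → NEW=0, ERR=516890389/4194304
(2,3): OLD=7163432557/33554432 → NEW=255, ERR=-1392947603/33554432
(2,4): OLD=167833390983/1073741824 → NEW=255, ERR=-105970774137/1073741824
(2,5): OLD=1566588483361/17179869184 → NEW=0, ERR=1566588483361/17179869184
(3,0): OLD=652779061/4194304 → NEW=255, ERR=-416768459/4194304
(3,1): OLD=4472440433/33554432 → NEW=255, ERR=-4083939727/33554432
(3,2): OLD=47539665811/268435456 → NEW=255, ERR=-20911375469/268435456
(3,3): OLD=2579434277833/17179869184 → NEW=255, ERR=-1801432364087/17179869184
(3,4): OLD=18662356686345/137438953472 → NEW=255, ERR=-16384576449015/137438953472
(3,5): OLD=389605059001063/2199023255552 → NEW=255, ERR=-171145871164697/2199023255552
Output grid:
  Row 0: ......  (6 black, running=6)
  Row 1: .#.#.#  (3 black, running=9)
  Row 2: ##.##.  (2 black, running=11)
  Row 3: ######  (0 black, running=11)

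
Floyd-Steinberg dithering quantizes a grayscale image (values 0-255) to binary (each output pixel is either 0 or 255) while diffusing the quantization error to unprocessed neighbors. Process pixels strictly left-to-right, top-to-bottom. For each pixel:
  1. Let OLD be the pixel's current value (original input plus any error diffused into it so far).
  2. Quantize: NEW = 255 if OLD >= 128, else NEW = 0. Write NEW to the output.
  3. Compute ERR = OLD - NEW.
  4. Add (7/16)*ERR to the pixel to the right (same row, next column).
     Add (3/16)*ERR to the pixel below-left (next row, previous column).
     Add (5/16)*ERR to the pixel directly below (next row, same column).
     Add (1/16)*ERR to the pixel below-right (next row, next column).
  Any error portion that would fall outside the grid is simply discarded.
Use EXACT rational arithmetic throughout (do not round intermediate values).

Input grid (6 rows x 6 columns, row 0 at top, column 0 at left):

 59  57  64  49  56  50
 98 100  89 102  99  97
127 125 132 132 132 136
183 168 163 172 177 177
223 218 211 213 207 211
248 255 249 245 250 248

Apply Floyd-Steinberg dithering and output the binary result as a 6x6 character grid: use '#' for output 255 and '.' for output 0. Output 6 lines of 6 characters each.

Answer: ......
#.#.#.
.#.#.#
######
##.#.#
######

Derivation:
(0,0): OLD=59 → NEW=0, ERR=59
(0,1): OLD=1325/16 → NEW=0, ERR=1325/16
(0,2): OLD=25659/256 → NEW=0, ERR=25659/256
(0,3): OLD=380317/4096 → NEW=0, ERR=380317/4096
(0,4): OLD=6332235/65536 → NEW=0, ERR=6332235/65536
(0,5): OLD=96754445/1048576 → NEW=0, ERR=96754445/1048576
(1,0): OLD=33783/256 → NEW=255, ERR=-31497/256
(1,1): OLD=193601/2048 → NEW=0, ERR=193601/2048
(1,2): OLD=12075989/65536 → NEW=255, ERR=-4635691/65536
(1,3): OLD=32623921/262144 → NEW=0, ERR=32623921/262144
(1,4): OLD=3468617459/16777216 → NEW=255, ERR=-809572621/16777216
(1,5): OLD=29732638645/268435456 → NEW=0, ERR=29732638645/268435456
(2,0): OLD=3482459/32768 → NEW=0, ERR=3482459/32768
(2,1): OLD=188832281/1048576 → NEW=255, ERR=-78554599/1048576
(2,2): OLD=1784465803/16777216 → NEW=0, ERR=1784465803/16777216
(2,3): OLD=27374470387/134217728 → NEW=255, ERR=-6851050253/134217728
(2,4): OLD=528859980889/4294967296 → NEW=0, ERR=528859980889/4294967296
(2,5): OLD=15219229202943/68719476736 → NEW=255, ERR=-2304237364737/68719476736
(3,0): OLD=3391760171/16777216 → NEW=255, ERR=-886429909/16777216
(3,1): OLD=19872097871/134217728 → NEW=255, ERR=-14353422769/134217728
(3,2): OLD=145168183965/1073741824 → NEW=255, ERR=-128635981155/1073741824
(3,3): OLD=9165177674007/68719476736 → NEW=255, ERR=-8358288893673/68719476736
(3,4): OLD=83996942254007/549755813888 → NEW=255, ERR=-56190790287433/549755813888
(3,5): OLD=1139097515883097/8796093022208 → NEW=255, ERR=-1103906204779943/8796093022208
(4,0): OLD=400371388837/2147483648 → NEW=255, ERR=-147236941403/2147483648
(4,1): OLD=4426211637601/34359738368 → NEW=255, ERR=-4335521646239/34359738368
(4,2): OLD=97712317305043/1099511627776 → NEW=0, ERR=97712317305043/1099511627776
(4,3): OLD=3293590750674751/17592186044416 → NEW=255, ERR=-1192416690651329/17592186044416
(4,4): OLD=32164717713097263/281474976710656 → NEW=0, ERR=32164717713097263/281474976710656
(4,5): OLD=970017867974898921/4503599627370496 → NEW=255, ERR=-178400037004577559/4503599627370496
(5,0): OLD=111553921593267/549755813888 → NEW=255, ERR=-28633810948173/549755813888
(5,1): OLD=3609202262570211/17592186044416 → NEW=255, ERR=-876805178755869/17592186044416
(5,2): OLD=32984790589618673/140737488355328 → NEW=255, ERR=-2903268940989967/140737488355328
(5,3): OLD=1088851314649188459/4503599627370496 → NEW=255, ERR=-59566590330288021/4503599627370496
(5,4): OLD=2416268876299659499/9007199254740992 → NEW=255, ERR=119433066340706539/9007199254740992
(5,5): OLD=35821868703970538855/144115188075855872 → NEW=255, ERR=-927504255372708505/144115188075855872
Row 0: ......
Row 1: #.#.#.
Row 2: .#.#.#
Row 3: ######
Row 4: ##.#.#
Row 5: ######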